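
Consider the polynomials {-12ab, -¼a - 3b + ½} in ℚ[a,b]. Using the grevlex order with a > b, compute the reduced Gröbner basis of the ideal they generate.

f_1 = -12ab, LT = ab.
f_2 = -¼a - 3b + ½, LT = a.

S(f_1,f_2): lcm = ab. S = -12b² + 2b.
  reduce S modulo (f_1, f_2):
  remainder -12b² + 2b ≠ 0; add g_3 = -12b² + 2b to the basis.

The other S-polynomials (S(f_1,g_3), S(f_2,g_3)) all reduce to 0 modulo the current basis, so we have a Gröbner basis.
Inter-reduce: drop elements whose leading term is divisible by another's, tail-reduce, and make monic.

G = {b² - ⅙b, a + 12b - 2}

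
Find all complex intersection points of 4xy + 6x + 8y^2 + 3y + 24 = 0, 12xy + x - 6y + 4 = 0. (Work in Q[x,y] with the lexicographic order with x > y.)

Compute a lex Gröbner basis by Buchberger's algorithm.
f_1 = 4xy + 6x + 8y^2 + 3y + 24, LT = xy.
f_2 = 12xy + x - 6y + 4, LT = xy.

S(f_1,f_2): lcm = xy. S = 17/12x + 2y^2 + 5/4y + 17/3.
  leading term x: no divisor's leading term divides it; move 17/12x to the remainder.
  leading term y^2: no divisor's leading term divides it; move 2y^2 to the remainder.
  leading term y: no divisor's leading term divides it; move 5/4y to the remainder.
  leading term 1: no divisor's leading term divides it; move 17/3 to the remainder.
  remainder 17/12x + 2y^2 + 5/4y + 17/3 ≠ 0; add h_3 = 17/12x + 2y^2 + 5/4y + 17/3 to the basis.

S(f_1,h_3): lcm = xy. S = 3/2x - 24/17y^3 + 19/17y^2 - 13/4y + 6.
  leading term x: subtract (18/17)·h_3 from 3/2x - 24/17y^3 + 19/17y^2 - 13/4y + 6 → -24/17y^3 - y^2 - 311/68y
  leading term y^3: no divisor's leading term divides it; move -24/17y^3 to the remainder.
  leading term y^2: no divisor's leading term divides it; move -y^2 to the remainder.
  leading term y: no divisor's leading term divides it; move -311/68y to the remainder.
  remainder -24/17y^3 - y^2 - 311/68y ≠ 0; add h_4 = -24/17y^3 - y^2 - 311/68y to the basis.

The other S-polynomials (S(f_2,h_3), S(f_1,h_4), S(f_2,h_4), S(h_3,h_4)) all reduce to 0 modulo the current basis, so we have a Gröbner basis.
Inter-reduce: drop elements whose leading term is divisible by another's, tail-reduce, and make monic.
Reduced Gröbner basis: {x + 24/17y^2 + 15/17y + 4, y^3 + 17/24y^2 + 311/96y}.

Since the basis is lex-ordered, y^3 + 17/24y^2 + 311/96y is univariate in y. Its roots are {0, -17/48 - 5*sqrt(287)*I/48, -17/48 + 5*sqrt(287)*I/48}. Back-substituting each root into the other basis elements fixes the other coordinates.
  y = 0: the earlier basis element becomes x + 4 = 0, giving x = -4 — point (-4, 0).
  y = -17/48 - 5*sqrt(287)*I/48: the earlier basis element becomes x - 217/408 + 5*sqrt(287)*I/408 = 0, giving x = 217/408 - 5*sqrt(287)*I/408 — point (217/408 - 5*sqrt(287)*I/408, -17/48 - 5*sqrt(287)*I/48).
  y = -17/48 + 5*sqrt(287)*I/48: the earlier basis element becomes x - 217/408 - 5*sqrt(287)*I/408 = 0, giving x = 217/408 + 5*sqrt(287)*I/408 — point (217/408 + 5*sqrt(287)*I/408, -17/48 + 5*sqrt(287)*I/48).
Each listed point satisfies every original equation (direct substitution).

{(-4, 0), (217/408 - 5*sqrt(287)*I/408, -17/48 - 5*sqrt(287)*I/48), (217/408 + 5*sqrt(287)*I/408, -17/48 + 5*sqrt(287)*I/48)}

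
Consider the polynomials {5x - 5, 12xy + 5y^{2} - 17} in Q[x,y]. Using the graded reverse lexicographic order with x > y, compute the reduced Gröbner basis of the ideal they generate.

Buchberger's algorithm terminates because the ascending chain of leading-term ideals stabilizes.

f_1 = 5x - 5, LT = x.
f_2 = 12xy + 5y^{2} - 17, LT = xy.

S(f_1,f_2): lcm = xy. S = -\tfrac{5}{12}y^{2} - y + \tfrac{17}{12}.
  leading term y^{2}: no divisor's leading term divides it; move -\tfrac{5}{12}y^{2} to the remainder.
  leading term y: no divisor's leading term divides it; move -y to the remainder.
  leading term 1: no divisor's leading term divides it; move \tfrac{17}{12} to the remainder.
  remainder -\tfrac{5}{12}y^{2} - y + \tfrac{17}{12} ≠ 0; add g_3 = -\tfrac{5}{12}y^{2} - y + \tfrac{17}{12} to the basis.

S(f_1,g_3): leading monomials are coprime, so the S-polynomial reduces to 0 (Buchberger's first criterion).
S(f_2,g_3): lcm = xy^{2}. S = \tfrac{5}{12}y^{3} - \tfrac{12}{5}xy + \tfrac{17}{5}x - \tfrac{17}{12}y.
  leading term y^{3}: subtract (-y)·g_3 from \tfrac{5}{12}y^{3} - \tfrac{12}{5}xy + \tfrac{17}{5}x - \tfrac{17}{12}y → -\tfrac{12}{5}xy - y^{2} + \tfrac{17}{5}x
  leading term xy: subtract (-\tfrac{12}{25}y)·f_1 from -\tfrac{12}{5}xy - y^{2} + \tfrac{17}{5}x → -y^{2} + \tfrac{17}{5}x - \tfrac{12}{5}y
  leading term y^{2}: subtract (\tfrac{12}{5})·g_3 from -y^{2} + \tfrac{17}{5}x - \tfrac{12}{5}y → \tfrac{17}{5}x - \tfrac{17}{5}
  leading term x: subtract (\tfrac{17}{25})·f_1 from \tfrac{17}{5}x - \tfrac{17}{5} → 0
  remainder 0.

Every S-polynomial of the final basis reduces to 0, so we have a Gröbner basis.
Inter-reduce: drop elements whose leading term is divisible by another's, tail-reduce, and make monic.

G = {y^{2} + \tfrac{12}{5}y - \tfrac{17}{5}, x - 1}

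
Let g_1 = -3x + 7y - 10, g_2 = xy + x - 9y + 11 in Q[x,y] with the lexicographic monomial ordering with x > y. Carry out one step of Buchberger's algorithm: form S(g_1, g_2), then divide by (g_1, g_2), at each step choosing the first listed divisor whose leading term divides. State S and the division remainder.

S(g_1, g_2) = -x - \tfrac{7}{3}y^{2} + \tfrac{37}{3}y - 11; remainder on division = -\tfrac{7}{3}y^{2} + 10y - \tfrac{23}{3}.

lcm(LM(g_1), LM(g_2)) = xy.
S = (lcm/LT(g_1))·g_1 − (lcm/LT(g_2))·g_2 = -x - \tfrac{7}{3}y^{2} + \tfrac{37}{3}y - 11.
Reduce S modulo (g_1, g_2) in that order:
  leading term x: subtract (\tfrac{1}{3})·g_1 from -x - \tfrac{7}{3}y^{2} + \tfrac{37}{3}y - 11 → -\tfrac{7}{3}y^{2} + 10y - \tfrac{23}{3}
  leading term y^{2}: no divisor's leading term divides it; move -\tfrac{7}{3}y^{2} to the remainder.
  leading term y: no divisor's leading term divides it; move 10y to the remainder.
  leading term 1: no divisor's leading term divides it; move -\tfrac{23}{3} to the remainder.
The remainder -\tfrac{7}{3}y^{2} + 10y - \tfrac{23}{3} is nonzero, so it would be added as the next basis element.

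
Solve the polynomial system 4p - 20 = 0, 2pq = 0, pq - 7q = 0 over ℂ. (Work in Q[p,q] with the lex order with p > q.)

{(5, 0)}

Compute a lex Gröbner basis by Buchberger's algorithm.
f_1 = 4p - 20, LT = p.
f_2 = 2pq, LT = pq.
f_3 = pq - 7q, LT = pq.

S(f_1,f_2): lcm = pq. S = -5q.
  reduce S modulo (f_1, f_2, f_3):
  remainder -5q ≠ 0; add h_4 = -5q to the basis.

The other S-polynomials (S(f_1,f_3), S(f_2,f_3), S(f_1,h_4), S(f_2,h_4), S(f_3,h_4)) all reduce to 0 modulo the current basis, so we have a Gröbner basis.
Inter-reduce: drop elements whose leading term is divisible by another's, tail-reduce, and make monic.
Reduced Gröbner basis: {p - 5, q}.

From the last basis element, q = 0, so q takes values in {0}. Each choice, substituted upward through the basis, yields the corresponding point(s) of the solution set.
  q = 0: the earlier basis element becomes p - 5 = 0, giving p = 5 — point (5, 0).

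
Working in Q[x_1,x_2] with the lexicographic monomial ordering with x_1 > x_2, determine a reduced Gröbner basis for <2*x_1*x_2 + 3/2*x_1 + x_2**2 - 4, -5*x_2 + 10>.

G = {x_1, x_2 - 2}

f_1 = 2*x_1*x_2 + 3/2*x_1 + x_2**2 - 4, LT = x_1*x_2.
f_2 = -5*x_2 + 10, LT = x_2.

S(f_1,f_2): lcm = x_1*x_2. S = 11/4*x_1 + 1/2*x_2**2 - 2.
  reduce S modulo (f_1, f_2):
  remainder 11/4*x_1 ≠ 0; add g_3 = 11/4*x_1 to the basis.

The other S-polynomials (S(f_1,g_3), S(f_2,g_3)) all reduce to 0 modulo the current basis, so we have a Gröbner basis.
Inter-reduce: drop elements whose leading term is divisible by another's, tail-reduce, and make monic.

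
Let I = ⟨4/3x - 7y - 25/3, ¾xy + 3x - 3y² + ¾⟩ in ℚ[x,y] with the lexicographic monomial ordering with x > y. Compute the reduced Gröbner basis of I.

f_1 = 4/3x - 7y - 25/3, LT = x.
f_2 = ¾xy + 3x - 3y² + ¾, LT = xy.

S(f_1,f_2): lcm = xy. S = -4x - 5/4y² - 25/4y - 1.
  leading term x: subtract (-3)·f_1 from -4x - 5/4y² - 25/4y - 1 → -5/4y² - 109/4y - 26
  leading term y²: no divisor's leading term divides it; move -5/4y² to the remainder.
  leading term y: no divisor's leading term divides it; move -109/4y to the remainder.
  leading term 1: no divisor's leading term divides it; move -26 to the remainder.
  remainder -5/4y² - 109/4y - 26 ≠ 0; add g_3 = -5/4y² - 109/4y - 26 to the basis.

The other S-polynomials (S(f_1,g_3), S(f_2,g_3)) all reduce to 0 modulo the current basis, so we have a Gröbner basis.
Inter-reduce: drop elements whose leading term is divisible by another's, tail-reduce, and make monic.

G = {x - 21/4y - 25/4, y² + 109/5y + 104/5}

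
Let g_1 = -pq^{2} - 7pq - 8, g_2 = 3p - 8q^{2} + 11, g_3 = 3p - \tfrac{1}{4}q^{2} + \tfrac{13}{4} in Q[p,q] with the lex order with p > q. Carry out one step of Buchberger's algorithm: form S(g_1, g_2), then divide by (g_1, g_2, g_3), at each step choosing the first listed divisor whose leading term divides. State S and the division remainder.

lcm(LM(g_1), LM(g_2)) = pq^{2}.
S = (lcm/LT(g_1))·g_1 − (lcm/LT(g_2))·g_2 = 7pq + \tfrac{8}{3}q^{4} - \tfrac{11}{3}q^{2} + 8.
Reduce S modulo (g_1, g_2, g_3) in that order:
  leading term pq: subtract (\tfrac{7}{3}q)·g_2 from 7pq + \tfrac{8}{3}q^{4} - \tfrac{11}{3}q^{2} + 8 → \tfrac{8}{3}q^{4} + \tfrac{56}{3}q^{3} - \tfrac{11}{3}q^{2} - \tfrac{77}{3}q + 8
  leading term q^{4}: no divisor's leading term divides it; move \tfrac{8}{3}q^{4} to the remainder.
  leading term q^{3}: no divisor's leading term divides it; move \tfrac{56}{3}q^{3} to the remainder.
  leading term q^{2}: no divisor's leading term divides it; move -\tfrac{11}{3}q^{2} to the remainder.
  leading term q: no divisor's leading term divides it; move -\tfrac{77}{3}q to the remainder.
  leading term 1: no divisor's leading term divides it; move 8 to the remainder.
The remainder \tfrac{8}{3}q^{4} + \tfrac{56}{3}q^{3} - \tfrac{11}{3}q^{2} - \tfrac{77}{3}q + 8 is nonzero, so it would be added as the next basis element.
This is the inner loop of Buchberger's algorithm — each nonzero remainder becomes a new basis element.

S(g_1, g_2) = 7pq + \tfrac{8}{3}q^{4} - \tfrac{11}{3}q^{2} + 8; remainder on division = \tfrac{8}{3}q^{4} + \tfrac{56}{3}q^{3} - \tfrac{11}{3}q^{2} - \tfrac{77}{3}q + 8.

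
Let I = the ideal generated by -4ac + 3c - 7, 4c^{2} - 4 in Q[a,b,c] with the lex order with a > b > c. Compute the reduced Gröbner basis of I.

G = {a + \tfrac{7}{4}c - \tfrac{3}{4}, c^{2} - 1}

This is the nonlinear analogue of row-reducing a linear system.

f_1 = -4ac + 3c - 7, LT = ac.
f_2 = 4c^{2} - 4, LT = c^{2}.

S(f_1,f_2): lcm = ac^{2}. S = a - \tfrac{3}{4}c^{2} + \tfrac{7}{4}c.
  reduce S modulo (f_1, f_2):
  remainder a + \tfrac{7}{4}c - \tfrac{3}{4} ≠ 0; add g_3 = a + \tfrac{7}{4}c - \tfrac{3}{4} to the basis.

The other S-polynomials (S(f_1,g_3), S(f_2,g_3)) all reduce to 0 modulo the current basis, so we have a Gröbner basis.
Inter-reduce: drop elements whose leading term is divisible by another's, tail-reduce, and make monic.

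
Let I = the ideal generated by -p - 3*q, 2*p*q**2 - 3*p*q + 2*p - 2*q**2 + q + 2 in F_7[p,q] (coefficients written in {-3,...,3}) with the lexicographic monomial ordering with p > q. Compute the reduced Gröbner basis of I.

G = {p + 3*q, q**3 + 2*q + 2}

f_1 = -p - 3*q, LT = p.
f_2 = 2*p*q**2 - 3*p*q + 2*p - 2*q**2 + q + 2, LT = p*q**2.

S(f_1,f_2): lcm = p*q**2. S = -2*p*q - p + 3*q**3 + q**2 + 3*q - 1.
  leading term p*q: subtract (2*q)·f_1 from -2*p*q - p + 3*q**3 + q**2 + 3*q - 1 → -p + 3*q**3 + 3*q - 1
  leading term p: subtract (1)·f_1 from -p + 3*q**3 + 3*q - 1 → 3*q**3 - q - 1
  leading term q**3: no divisor's leading term divides it; move 3*q**3 to the remainder.
  leading term q: no divisor's leading term divides it; move -q to the remainder.
  leading term 1: no divisor's leading term divides it; move -1 to the remainder.
  remainder 3*q**3 - q - 1 ≠ 0; add g_3 = 3*q**3 - q - 1 to the basis.

The other S-polynomials (S(f_1,g_3), S(f_2,g_3)) all reduce to 0 modulo the current basis, so we have a Gröbner basis.
Inter-reduce: drop elements whose leading term is divisible by another's, tail-reduce, and make monic.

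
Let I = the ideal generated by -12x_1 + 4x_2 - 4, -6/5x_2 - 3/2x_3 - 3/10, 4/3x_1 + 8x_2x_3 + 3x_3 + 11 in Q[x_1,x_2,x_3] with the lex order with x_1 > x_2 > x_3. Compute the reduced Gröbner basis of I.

G = {x_1 + 5/12x_3 + 5/12, x_2 + 5/4x_3 + 1/4, x_3^2 - 2/45x_3 - 47/45}

The reduced Gröbner basis is the canonical form of the ideal for this ordering.

f_1 = -12x_1 + 4x_2 - 4, LT = x_1.
f_2 = -6/5x_2 - 3/2x_3 - 3/10, LT = x_2.
f_3 = 4/3x_1 + 8x_2x_3 + 3x_3 + 11, LT = x_1.

S(f_1,f_3): lcm = x_1. S = -6x_2x_3 - 1/3x_2 - 9/4x_3 - 95/12.
  reduce S modulo (f_1, f_2, f_3):
  remainder 15/2x_3^2 - 1/3x_3 - 47/6 ≠ 0; add g_4 = 15/2x_3^2 - 1/3x_3 - 47/6 to the basis.

The other S-polynomials (S(f_1,f_2), S(f_2,f_3), S(f_1,g_4), S(f_2,g_4), S(f_3,g_4)) all reduce to 0 modulo the current basis, so we have a Gröbner basis.
Inter-reduce: drop elements whose leading term is divisible by another's, tail-reduce, and make monic.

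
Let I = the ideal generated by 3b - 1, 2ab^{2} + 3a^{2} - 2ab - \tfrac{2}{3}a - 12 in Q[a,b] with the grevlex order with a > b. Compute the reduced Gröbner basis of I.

f_1 = 3b - 1, LT = b.
f_2 = 2ab^{2} + 3a^{2} - 2ab - \tfrac{2}{3}a - 12, LT = ab^{2}.

S(f_1,f_2): lcm = ab^{2}. S = -\tfrac{3}{2}a^{2} + \tfrac{2}{3}ab + \tfrac{1}{3}a + 6.
  leading term a^{2}: no divisor's leading term divides it; move -\tfrac{3}{2}a^{2} to the remainder.
  leading term ab: subtract (\tfrac{2}{9}a)·f_1 from \tfrac{2}{3}ab + \tfrac{1}{3}a + 6 → \tfrac{5}{9}a + 6
  leading term a: no divisor's leading term divides it; move \tfrac{5}{9}a to the remainder.
  leading term 1: no divisor's leading term divides it; move 6 to the remainder.
  remainder -\tfrac{3}{2}a^{2} + \tfrac{5}{9}a + 6 ≠ 0; add g_3 = -\tfrac{3}{2}a^{2} + \tfrac{5}{9}a + 6 to the basis.

S(f_1,g_3): leading monomials are coprime, so the S-polynomial reduces to 0 (Buchberger's first criterion).
S(f_2,g_3): lcm = a^{2}b^{2}. S = \tfrac{3}{2}a^{3} - a^{2}b + \tfrac{10}{27}ab^{2} - \tfrac{1}{3}a^{2} + 4b^{2} - 6a.
  leading term a^{3}: subtract (-a)·g_3 from \tfrac{3}{2}a^{3} - a^{2}b + \tfrac{10}{27}ab^{2} - \tfrac{1}{3}a^{2} + 4b^{2} - 6a → -a^{2}b + \tfrac{10}{27}ab^{2} + \tfrac{2}{9}a^{2} + 4b^{2}
  leading term a^{2}b: subtract (-\tfrac{1}{3}a^{2})·f_1 from -a^{2}b + \tfrac{10}{27}ab^{2} + \tfrac{2}{9}a^{2} + 4b^{2} → \tfrac{10}{27}ab^{2} - \tfrac{1}{9}a^{2} + 4b^{2}
  leading term ab^{2}: subtract (\tfrac{10}{81}ab)·f_1 from \tfrac{10}{27}ab^{2} - \tfrac{1}{9}a^{2} + 4b^{2} → -\tfrac{1}{9}a^{2} + \tfrac{10}{81}ab + 4b^{2}
  leading term a^{2}: subtract (\tfrac{2}{27})·g_3 from -\tfrac{1}{9}a^{2} + \tfrac{10}{81}ab + 4b^{2} → \tfrac{10}{81}ab + 4b^{2} - \tfrac{10}{243}a - \tfrac{4}{9}
  leading term ab: subtract (\tfrac{10}{243}a)·f_1 from \tfrac{10}{81}ab + 4b^{2} - \tfrac{10}{243}a - \tfrac{4}{9} → 4b^{2} - \tfrac{4}{9}
  leading term b^{2}: subtract (\tfrac{4}{3}b)·f_1 from 4b^{2} - \tfrac{4}{9} → \tfrac{4}{3}b - \tfrac{4}{9}
  leading term b: subtract (\tfrac{4}{9})·f_1 from \tfrac{4}{3}b - \tfrac{4}{9} → 0
  remainder 0.

Every S-polynomial of the final basis reduces to 0, so we have a Gröbner basis.
Inter-reduce: drop elements whose leading term is divisible by another's, tail-reduce, and make monic.

G = {a^{2} - \tfrac{10}{27}a - 4, b - \tfrac{1}{3}}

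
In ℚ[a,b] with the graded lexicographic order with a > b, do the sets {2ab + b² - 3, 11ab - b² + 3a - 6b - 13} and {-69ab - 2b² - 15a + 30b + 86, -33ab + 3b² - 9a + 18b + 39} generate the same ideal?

Since reduced Gröbner bases are canonical representatives of ideals under a given ordering, it suffices to compute and compare them.
Buchberger on the first generating set:
f_1 = 2ab + b² - 3, LT = ab.
f_2 = 11ab - b² + 3a - 6b - 13, LT = ab.

S(f_1,f_2): lcm = ab. S = 13/22b² - 3/11a + 6/11b - 7/22.
  leading term b²: no divisor's leading term divides it; move 13/22b² to the remainder.
  leading term a: no divisor's leading term divides it; move -3/11a to the remainder.
  leading term b: no divisor's leading term divides it; move 6/11b to the remainder.
  leading term 1: no divisor's leading term divides it; move -7/22 to the remainder.
  remainder 13/22b² - 3/11a + 6/11b - 7/22 ≠ 0; add g_3 = 13/22b² - 3/11a + 6/11b - 7/22 to the basis.

S(f_1,g_3): lcm = ab². S = ½b³ + 6/13a² - 12/13ab + 7/13a - 3/2b.
  leading term b³: subtract (11/13b)·g_3 from ½b³ + 6/13a² - 12/13ab + 7/13a - 3/2b → 6/13a² - 9/13ab - 6/13b² + 7/13a - 16/13b
  leading term a²: no divisor's leading term divides it; move 6/13a² to the remainder.
  leading term ab: subtract (-9/26)·f_1 from -9/13ab - 6/13b² + 7/13a - 16/13b → -3/26b² + 7/13a - 16/13b - 27/26
  leading term b²: subtract (-33/169)·g_3 from -3/26b² + 7/13a - 16/13b - 27/26 → 82/169a - 190/169b - 186/169
  leading term a: no divisor's leading term divides it; move 82/169a to the remainder.
  leading term b: no divisor's leading term divides it; move -190/169b to the remainder.
  leading term 1: no divisor's leading term divides it; move -186/169 to the remainder.
  remainder 6/13a² + 82/169a - 190/169b - 186/169 ≠ 0; add g_4 = 6/13a² + 82/169a - 190/169b - 186/169 to the basis.

The other S-polynomials (S(f_2,g_3), S(f_1,g_4), S(f_2,g_4), S(g_3,g_4)) all reduce to 0 modulo the current basis, so we have a Gröbner basis.
Inter-reduce: drop elements whose leading term is divisible by another's, tail-reduce, and make monic.
Reduced Gröbner basis: {a² + 41/39a - 95/39b - 31/13, ab + 3/13a - 6/13b - 16/13, b² - 6/13a + 12/13b - 7/13}.

Buchberger on the second generating set:
h_1 = -69ab - 2b² - 15a + 30b + 86, LT = ab.
h_2 = -33ab + 3b² - 9a + 18b + 39, LT = ab.

S(h_1,h_2): lcm = ab. S = 91/759b² - 14/253a + 28/253b - 49/759.
  leading term b²: no divisor's leading term divides it; move 91/759b² to the remainder.
  leading term a: no divisor's leading term divides it; move -14/253a to the remainder.
  leading term b: no divisor's leading term divides it; move 28/253b to the remainder.
  leading term 1: no divisor's leading term divides it; move -49/759 to the remainder.
  remainder 91/759b² - 14/253a + 28/253b - 49/759 ≠ 0; add k_3 = 91/759b² - 14/253a + 28/253b - 49/759 to the basis.

S(h_1,k_3): lcm = ab². S = 2/69b³ + 6/13a² - 211/299ab - 10/23b² + 7/13a - 86/69b.
  leading term b³: subtract (22/91b)·k_3 from 2/69b³ + 6/13a² - 211/299ab - 10/23b² + 7/13a - 86/69b → 6/13a² - 9/13ab - 6/13b² + 7/13a - 16/13b
  leading term a²: no divisor's leading term divides it; move 6/13a² to the remainder.
  leading term ab: subtract (3/299)·h_1 from -9/13ab - 6/13b² + 7/13a - 16/13b → -132/299b² + 206/299a - 458/299b - 258/299
  leading term b²: subtract (-4356/1183)·k_3 from -132/299b² + 206/299a - 458/299b - 258/299 → 82/169a - 190/169b - 186/169
  leading term a: no divisor's leading term divides it; move 82/169a to the remainder.
  leading term b: no divisor's leading term divides it; move -190/169b to the remainder.
  leading term 1: no divisor's leading term divides it; move -186/169 to the remainder.
  remainder 6/13a² + 82/169a - 190/169b - 186/169 ≠ 0; add k_4 = 6/13a² + 82/169a - 190/169b - 186/169 to the basis.

The other S-polynomials (S(h_2,k_3), S(h_1,k_4), S(h_2,k_4), S(k_3,k_4)) all reduce to 0 modulo the current basis, so we have a Gröbner basis.
Inter-reduce: drop elements whose leading term is divisible by another's, tail-reduce, and make monic.
Reduced Gröbner basis: {a² + 41/39a - 95/39b - 31/13, ab + 3/13a - 6/13b - 16/13, b² - 6/13a + 12/13b - 7/13}.

The two bases agree; hence the ideals are identical.
The choice of monomial ordering does not affect the verdict — as long as both bases are computed under the same ordering, their equality decides ideal equality.

Yes, the ideals are equal.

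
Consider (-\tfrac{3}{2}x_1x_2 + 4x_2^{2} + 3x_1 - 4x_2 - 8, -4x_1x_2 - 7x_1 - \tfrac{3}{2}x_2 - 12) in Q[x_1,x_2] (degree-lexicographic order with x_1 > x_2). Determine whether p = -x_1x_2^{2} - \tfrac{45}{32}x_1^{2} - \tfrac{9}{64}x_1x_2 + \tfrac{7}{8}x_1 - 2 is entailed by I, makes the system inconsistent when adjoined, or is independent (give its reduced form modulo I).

First compute the reduced Gröbner basis of I by Buchberger's algorithm.
f_1 = -\tfrac{3}{2}x_1x_2 + 4x_2^{2} + 3x_1 - 4x_2 - 8, LT = x_1x_2.
f_2 = -4x_1x_2 - 7x_1 - \tfrac{3}{2}x_2 - 12, LT = x_1x_2.

S(f_1,f_2): lcm = x_1x_2. S = -\tfrac{8}{3}x_2^{2} - \tfrac{15}{4}x_1 + \tfrac{55}{24}x_2 + \tfrac{7}{3}.
  leading term x_2^{2}: no divisor's leading term divides it; move -\tfrac{8}{3}x_2^{2} to the remainder.
  leading term x_1: no divisor's leading term divides it; move -\tfrac{15}{4}x_1 to the remainder.
  leading term x_2: no divisor's leading term divides it; move \tfrac{55}{24}x_2 to the remainder.
  leading term 1: no divisor's leading term divides it; move \tfrac{7}{3} to the remainder.
  remainder -\tfrac{8}{3}x_2^{2} - \tfrac{15}{4}x_1 + \tfrac{55}{24}x_2 + \tfrac{7}{3} ≠ 0; add h_3 = -\tfrac{8}{3}x_2^{2} - \tfrac{15}{4}x_1 + \tfrac{55}{24}x_2 + \tfrac{7}{3} to the basis.

S(f_1,h_3): lcm = x_1x_2^{2}. S = -\tfrac{8}{3}x_2^{3} - \tfrac{45}{32}x_1^{2} - \tfrac{73}{64}x_1x_2 + \tfrac{8}{3}x_2^{2} + \tfrac{7}{8}x_1 + \tfrac{16}{3}x_2.
  leading term x_2^{3}: subtract (x_2)·h_3 from -\tfrac{8}{3}x_2^{3} - \tfrac{45}{32}x_1^{2} - \tfrac{73}{64}x_1x_2 + \tfrac{8}{3}x_2^{2} + \tfrac{7}{8}x_1 + \tfrac{16}{3}x_2 → -\tfrac{45}{32}x_1^{2} + \tfrac{167}{64}x_1x_2 + \tfrac{3}{8}x_2^{2} + \tfrac{7}{8}x_1 + 3x_2
  leading term x_1^{2}: no divisor's leading term divides it; move -\tfrac{45}{32}x_1^{2} to the remainder.
  leading term x_1x_2: subtract (-\tfrac{167}{96})·f_1 from \tfrac{167}{64}x_1x_2 + \tfrac{3}{8}x_2^{2} + \tfrac{7}{8}x_1 + 3x_2 → \tfrac{22}{3}x_2^{2} + \tfrac{195}{32}x_1 - \tfrac{95}{24}x_2 - \tfrac{167}{12}
  leading term x_2^{2}: subtract (-\tfrac{11}{4})·h_3 from \tfrac{22}{3}x_2^{2} + \tfrac{195}{32}x_1 - \tfrac{95}{24}x_2 - \tfrac{167}{12} → -\tfrac{135}{32}x_1 + \tfrac{75}{32}x_2 - \tfrac{15}{2}
  leading term x_1: no divisor's leading term divides it; move -\tfrac{135}{32}x_1 to the remainder.
  leading term x_2: no divisor's leading term divides it; move \tfrac{75}{32}x_2 to the remainder.
  leading term 1: no divisor's leading term divides it; move -\tfrac{15}{2} to the remainder.
  remainder -\tfrac{45}{32}x_1^{2} - \tfrac{135}{32}x_1 + \tfrac{75}{32}x_2 - \tfrac{15}{2} ≠ 0; add h_4 = -\tfrac{45}{32}x_1^{2} - \tfrac{135}{32}x_1 + \tfrac{75}{32}x_2 - \tfrac{15}{2} to the basis.

The other S-polynomials (S(f_2,h_3), S(f_1,h_4), S(f_2,h_4), S(h_3,h_4)) all reduce to 0 modulo the current basis, so we have a Gröbner basis.
Inter-reduce: drop elements whose leading term is divisible by another's, tail-reduce, and make monic.
Reduced Gröbner basis: {x_1^{2} + 3x_1 - \tfrac{5}{3}x_2 + \tfrac{16}{3}, x_1x_2 + \tfrac{7}{4}x_1 + \tfrac{3}{8}x_2 + 3, x_2^{2} + \tfrac{45}{32}x_1 - \tfrac{55}{64}x_2 - \tfrac{7}{8}}.
Label its elements g_1 = x_1^{2} + 3x_1 - \tfrac{5}{3}x_2 + \tfrac{16}{3}, g_2 = x_1x_2 + \tfrac{7}{4}x_1 + \tfrac{3}{8}x_2 + 3, g_3 = x_2^{2} + \tfrac{45}{32}x_1 - \tfrac{55}{64}x_2 - \tfrac{7}{8}.

Reduce p = -x_1x_2^{2} - \tfrac{45}{32}x_1^{2} - \tfrac{9}{64}x_1x_2 + \tfrac{7}{8}x_1 - 2 modulo G:
  leading term x_1x_2^{2}: subtract (-x_2)·g_2 from -x_1x_2^{2} - \tfrac{45}{32}x_1^{2} - \tfrac{9}{64}x_1x_2 + \tfrac{7}{8}x_1 - 2 → -\tfrac{45}{32}x_1^{2} + \tfrac{103}{64}x_1x_2 + \tfrac{3}{8}x_2^{2} + \tfrac{7}{8}x_1 + 3x_2 - 2
  leading term x_1^{2}: subtract (-\tfrac{45}{32})·g_1 from -\tfrac{45}{32}x_1^{2} + \tfrac{103}{64}x_1x_2 + \tfrac{3}{8}x_2^{2} + \tfrac{7}{8}x_1 + 3x_2 - 2 → \tfrac{103}{64}x_1x_2 + \tfrac{3}{8}x_2^{2} + \tfrac{163}{32}x_1 + \tfrac{21}{32}x_2 + \tfrac{11}{2}
  leading term x_1x_2: subtract (\tfrac{103}{64})·g_2 from \tfrac{103}{64}x_1x_2 + \tfrac{3}{8}x_2^{2} + \tfrac{163}{32}x_1 + \tfrac{21}{32}x_2 + \tfrac{11}{2} → \tfrac{3}{8}x_2^{2} + \tfrac{583}{256}x_1 + \tfrac{27}{512}x_2 + \tfrac{43}{64}
  leading term x_2^{2}: subtract (\tfrac{3}{8})·g_3 from \tfrac{3}{8}x_2^{2} + \tfrac{583}{256}x_1 + \tfrac{27}{512}x_2 + \tfrac{43}{64} → \tfrac{7}{4}x_1 + \tfrac{3}{8}x_2 + 1
  leading term x_1: no divisor's leading term divides it; move \tfrac{7}{4}x_1 to the remainder.
  leading term x_2: no divisor's leading term divides it; move \tfrac{3}{8}x_2 to the remainder.
  leading term 1: no divisor's leading term divides it; move 1 to the remainder.
  normal form = \tfrac{7}{4}x_1 + \tfrac{3}{8}x_2 + 1.
The normal form is nonzero, so p ∉ I. Since p minus its normal form lies in I, I + (p) = I + (r) where r = \tfrac{7}{4}x_1 + \tfrac{3}{8}x_2 + 1; decide whether this ideal is the whole ring.
Run Buchberger on G together with r (pairs among the g_i already reduce to 0 since G is a Gröbner basis):
g_1 = x_1^{2} + 3x_1 - \tfrac{5}{3}x_2 + \tfrac{16}{3}, LT = x_1^{2}.
g_2 = x_1x_2 + \tfrac{7}{4}x_1 + \tfrac{3}{8}x_2 + 3, LT = x_1x_2.
g_3 = x_2^{2} + \tfrac{45}{32}x_1 - \tfrac{55}{64}x_2 - \tfrac{7}{8}, LT = x_2^{2}.
r = \tfrac{7}{4}x_1 + \tfrac{3}{8}x_2 + 1, LT = x_1.

S(g_1,r): lcm = x_1^{2}. S = -\tfrac{3}{14}x_1x_2 + \tfrac{17}{7}x_1 - \tfrac{5}{3}x_2 + \tfrac{16}{3}.
  leading term x_1x_2: subtract (-\tfrac{3}{14})·g_2 from -\tfrac{3}{14}x_1x_2 + \tfrac{17}{7}x_1 - \tfrac{5}{3}x_2 + \tfrac{16}{3} → \tfrac{157}{56}x_1 - \tfrac{533}{336}x_2 + \tfrac{251}{42}
  leading term x_1: subtract (\tfrac{157}{98})·r from \tfrac{157}{56}x_1 - \tfrac{533}{336}x_2 + \tfrac{251}{42} → -\tfrac{643}{294}x_2 + \tfrac{643}{147}
  leading term x_2: no divisor's leading term divides it; move -\tfrac{643}{294}x_2 to the remainder.
  leading term 1: no divisor's leading term divides it; move \tfrac{643}{147} to the remainder.
  remainder -\tfrac{643}{294}x_2 + \tfrac{643}{147} ≠ 0; add m_5 = -\tfrac{643}{294}x_2 + \tfrac{643}{147} to the basis.

The other S-polynomials (S(g_1,g_2), S(g_1,g_3), S(g_2,g_3), S(g_2,r), S(g_3,r), S(g_1,m_5), S(g_2,m_5), S(g_3,m_5), S(r,m_5)) all reduce to 0 modulo the current basis, so we have a Gröbner basis.
Inter-reduce: drop elements whose leading term is divisible by another's, tail-reduce, and make monic.
Reduced Gröbner basis: {x_1 + 1, x_2 - 2}.
The reduced Gröbner basis of I + (p) is {x_1 + 1, x_2 - 2} ≠ {1}, a proper ideal, so the enlarged system stays consistent: p is independent of I, with normal form \tfrac{7}{4}x_1 + \tfrac{3}{8}x_2 + 1.

-x_1x_2^{2} - \tfrac{45}{32}x_1^{2} - \tfrac{9}{64}x_1x_2 + \tfrac{7}{8}x_1 - 2 is independent of I; its normal form modulo I is \tfrac{7}{4}x_1 + \tfrac{3}{8}x_2 + 1.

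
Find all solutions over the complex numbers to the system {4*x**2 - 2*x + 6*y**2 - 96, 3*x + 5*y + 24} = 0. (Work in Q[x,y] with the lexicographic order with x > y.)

{(-16/7, -24/7), (-3, -3)}

Compute a lex Gröbner basis by Buchberger's algorithm.
f_1 = 4*x**2 - 2*x + 6*y**2 - 96, LT = x**2.
f_2 = 3*x + 5*y + 24, LT = x.

S(f_1,f_2): lcm = x**2. S = -5/3*x*y - 17/2*x + 3/2*y**2 - 24.
  leading term x*y: subtract (-5/9*y)·f_2 from -5/3*x*y - 17/2*x + 3/2*y**2 - 24 → -17/2*x + 77/18*y**2 + 40/3*y - 24
  leading term x: subtract (-17/6)·f_2 from -17/2*x + 77/18*y**2 + 40/3*y - 24 → 77/18*y**2 + 55/2*y + 44
  leading term y**2: no divisor's leading term divides it; move 77/18*y**2 to the remainder.
  leading term y: no divisor's leading term divides it; move 55/2*y to the remainder.
  leading term 1: no divisor's leading term divides it; move 44 to the remainder.
  remainder 77/18*y**2 + 55/2*y + 44 ≠ 0; add h_3 = 77/18*y**2 + 55/2*y + 44 to the basis.

The other S-polynomials (S(f_1,h_3), S(f_2,h_3)) all reduce to 0 modulo the current basis, so we have a Gröbner basis.
Inter-reduce: drop elements whose leading term is divisible by another's, tail-reduce, and make monic.
Reduced Gröbner basis: {x + 5/3*y + 8, y**2 + 45/7*y + 72/7}.

Since the basis is lex-ordered, y**2 + 45/7*y + 72/7 is univariate in y. Its roots are {-24/7, -3}. Back-substituting each root into the other basis elements fixes the other coordinates.
  y = -24/7: the earlier basis element becomes x + 16/7 = 0, giving x = -16/7 — point (-16/7, -24/7).
  y = -3: the earlier basis element becomes x + 3 = 0, giving x = -3 — point (-3, -3).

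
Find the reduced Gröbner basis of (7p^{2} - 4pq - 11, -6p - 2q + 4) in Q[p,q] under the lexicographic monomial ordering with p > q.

G = {p + \tfrac{1}{3}q - \tfrac{2}{3}, q^{2} - \tfrac{52}{19}q - \tfrac{71}{19}}

Buchberger's algorithm terminates because the ascending chain of leading-term ideals stabilizes.

f_1 = 7p^{2} - 4pq - 11, LT = p^{2}.
f_2 = -6p - 2q + 4, LT = p.

S(f_1,f_2): lcm = p^{2}. S = -\tfrac{19}{21}pq + \tfrac{2}{3}p - \tfrac{11}{7}.
  leading term pq: subtract (\tfrac{19}{126}q)·f_2 from -\tfrac{19}{21}pq + \tfrac{2}{3}p - \tfrac{11}{7} → \tfrac{2}{3}p + \tfrac{19}{63}q^{2} - \tfrac{38}{63}q - \tfrac{11}{7}
  leading term p: subtract (-\tfrac{1}{9})·f_2 from \tfrac{2}{3}p + \tfrac{19}{63}q^{2} - \tfrac{38}{63}q - \tfrac{11}{7} → \tfrac{19}{63}q^{2} - \tfrac{52}{63}q - \tfrac{71}{63}
  leading term q^{2}: no divisor's leading term divides it; move \tfrac{19}{63}q^{2} to the remainder.
  leading term q: no divisor's leading term divides it; move -\tfrac{52}{63}q to the remainder.
  leading term 1: no divisor's leading term divides it; move -\tfrac{71}{63} to the remainder.
  remainder \tfrac{19}{63}q^{2} - \tfrac{52}{63}q - \tfrac{71}{63} ≠ 0; add g_3 = \tfrac{19}{63}q^{2} - \tfrac{52}{63}q - \tfrac{71}{63} to the basis.

S(f_1,g_3): leading monomials are coprime, so the S-polynomial reduces to 0 (Buchberger's first criterion).
S(f_2,g_3): leading monomials are coprime, so the S-polynomial reduces to 0 (Buchberger's first criterion).
Every S-polynomial of the final basis reduces to 0, so we have a Gröbner basis.
Inter-reduce: drop elements whose leading term is divisible by another's, tail-reduce, and make monic.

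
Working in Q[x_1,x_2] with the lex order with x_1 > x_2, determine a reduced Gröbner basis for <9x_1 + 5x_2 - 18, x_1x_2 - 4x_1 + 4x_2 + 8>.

f_1 = 9x_1 + 5x_2 - 18, LT = x_1.
f_2 = x_1x_2 - 4x_1 + 4x_2 + 8, LT = x_1x_2.

S(f_1,f_2): lcm = x_1x_2. S = 4x_1 + 5/9x_2^2 - 6x_2 - 8.
  reduce S modulo (f_1, f_2):
  remainder 5/9x_2^2 - 74/9x_2 ≠ 0; add g_3 = 5/9x_2^2 - 74/9x_2 to the basis.

The other S-polynomials (S(f_1,g_3), S(f_2,g_3)) all reduce to 0 modulo the current basis, so we have a Gröbner basis.
Inter-reduce: drop elements whose leading term is divisible by another's, tail-reduce, and make monic.

G = {x_1 + 5/9x_2 - 2, x_2^2 - 74/5x_2}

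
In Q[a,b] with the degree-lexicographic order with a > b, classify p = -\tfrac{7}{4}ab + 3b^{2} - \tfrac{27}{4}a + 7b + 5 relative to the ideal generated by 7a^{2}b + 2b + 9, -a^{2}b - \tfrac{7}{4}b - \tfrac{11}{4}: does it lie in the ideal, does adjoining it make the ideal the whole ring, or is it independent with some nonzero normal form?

First compute the reduced Gröbner basis of I by Buchberger's algorithm.
f_1 = 7a^{2}b + 2b + 9, LT = a^{2}b.
f_2 = -a^{2}b - \tfrac{7}{4}b - \tfrac{11}{4}, LT = a^{2}b.

S(f_1,f_2): lcm = a^{2}b. S = -\tfrac{41}{28}b - \tfrac{41}{28}.
  leading term b: no divisor's leading term divides it; move -\tfrac{41}{28}b to the remainder.
  leading term 1: no divisor's leading term divides it; move -\tfrac{41}{28} to the remainder.
  remainder -\tfrac{41}{28}b - \tfrac{41}{28} ≠ 0; add h_3 = -\tfrac{41}{28}b - \tfrac{41}{28} to the basis.

S(f_1,h_3): lcm = a^{2}b. S = -a^{2} + \tfrac{2}{7}b + \tfrac{9}{7}.
  leading term a^{2}: no divisor's leading term divides it; move -a^{2} to the remainder.
  leading term b: subtract (-\tfrac{8}{41})·h_3 from \tfrac{2}{7}b + \tfrac{9}{7} → 1
  leading term 1: no divisor's leading term divides it; move 1 to the remainder.
  remainder -a^{2} + 1 ≠ 0; add h_4 = -a^{2} + 1 to the basis.

S(f_2,h_3): lcm = a^{2}b. S = -a^{2} + \tfrac{7}{4}b + \tfrac{11}{4}.
  leading term a^{2}: subtract (1)·h_4 from -a^{2} + \tfrac{7}{4}b + \tfrac{11}{4} → \tfrac{7}{4}b + \tfrac{7}{4}
  leading term b: subtract (-\tfrac{49}{41})·h_3 from \tfrac{7}{4}b + \tfrac{7}{4} → 0
  remainder 0.

S(f_1,h_4): lcm = a^{2}b. S = \tfrac{9}{7}b + \tfrac{9}{7}.
  leading term b: subtract (-\tfrac{36}{41})·h_3 from \tfrac{9}{7}b + \tfrac{9}{7} → 0
  remainder 0.

S(f_2,h_4): lcm = a^{2}b. S = \tfrac{11}{4}b + \tfrac{11}{4}.
  leading term b: subtract (-\tfrac{77}{41})·h_3 from \tfrac{11}{4}b + \tfrac{11}{4} → 0
  remainder 0.

S(h_3,h_4): leading monomials are coprime, so the S-polynomial reduces to 0 (Buchberger's first criterion).
Every S-polynomial of the final basis reduces to 0, so we have a Gröbner basis.
Inter-reduce: drop elements whose leading term is divisible by another's, tail-reduce, and make monic.
Reduced Gröbner basis: {a^{2} - 1, b + 1}.
Label its elements g_1 = a^{2} - 1, g_2 = b + 1.

Reduce p = -\tfrac{7}{4}ab + 3b^{2} - \tfrac{27}{4}a + 7b + 5 modulo G:
  leading term ab: subtract (-\tfrac{7}{4}a)·g_2 from -\tfrac{7}{4}ab + 3b^{2} - \tfrac{27}{4}a + 7b + 5 → 3b^{2} - 5a + 7b + 5
  leading term b^{2}: subtract (3b)·g_2 from 3b^{2} - 5a + 7b + 5 → -5a + 4b + 5
  leading term a: no divisor's leading term divides it; move -5a to the remainder.
  leading term b: subtract (4)·g_2 from 4b + 5 → 1
  leading term 1: no divisor's leading term divides it; move 1 to the remainder.
  normal form = -5a + 1.
The normal form is nonzero, so p ∉ I. Since p minus its normal form lies in I, I + (p) = I + (r) where r = -5a + 1; decide whether this ideal is the whole ring.
Run Buchberger on G together with r (pairs among the g_i already reduce to 0 since G is a Gröbner basis):
g_1 = a^{2} - 1, LT = a^{2}.
g_2 = b + 1, LT = b.
r = -5a + 1, LT = a.

S(g_1,g_2): leading monomials are coprime, so the S-polynomial reduces to 0 (Buchberger's first criterion).
S(g_1,r): lcm = a^{2}. S = \tfrac{1}{5}a - 1.
  leading term a: subtract (-\tfrac{1}{25})·r from \tfrac{1}{5}a - 1 → -\tfrac{24}{25}
  leading term 1: no divisor's leading term divides it; move -\tfrac{24}{25} to the remainder.
  remainder -\tfrac{24}{25} ≠ 0; add m_4 = -\tfrac{24}{25} to the basis.

S(g_2,r): leading monomials are coprime, so the S-polynomial reduces to 0 (Buchberger's first criterion).
S(g_1,m_4): leading monomials are coprime, so the S-polynomial reduces to 0 (Buchberger's first criterion).
S(g_2,m_4): leading monomials are coprime, so the S-polynomial reduces to 0 (Buchberger's first criterion).
S(r,m_4): leading monomials are coprime, so the S-polynomial reduces to 0 (Buchberger's first criterion).
Every S-polynomial of the final basis reduces to 0, so we have a Gröbner basis.
Inter-reduce: drop elements whose leading term is divisible by another's, tail-reduce, and make monic.
Reduced Gröbner basis: {1}.
The reduced Gröbner basis of I + (p) is {1}: the ideal is the whole ring, so the enlarged system has no common solution — adjoining p is inconsistent.

Ideal membership is decidable via reduction modulo a Gröbner basis.

Adjoining -\tfrac{7}{4}ab + 3b^{2} - \tfrac{27}{4}a + 7b + 5 makes the ideal the whole ring: the system is inconsistent.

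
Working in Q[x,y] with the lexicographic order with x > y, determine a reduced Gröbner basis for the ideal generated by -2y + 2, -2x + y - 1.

Buchberger's algorithm terminates because the ascending chain of leading-term ideals stabilizes.

f_1 = -2y + 2, LT = y.
f_2 = -2x + y - 1, LT = x.

The S-polynomials (S(f_1,f_2)) all reduce to 0 modulo the current basis, so we have a Gröbner basis.

G = {x, y - 1}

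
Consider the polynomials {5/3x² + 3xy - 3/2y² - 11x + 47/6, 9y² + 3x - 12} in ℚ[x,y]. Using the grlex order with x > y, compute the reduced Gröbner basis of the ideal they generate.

f_1 = 5/3x² + 3xy - 3/2y² - 11x + 47/6, LT = x².
f_2 = 9y² + 3x - 12, LT = y².

The S-polynomials (S(f_1,f_2)) all reduce to 0 modulo the current basis, so we have a Gröbner basis.

G = {x² + 9/5xy - 63/10x + 7/2, y² + ⅓x - 4/3}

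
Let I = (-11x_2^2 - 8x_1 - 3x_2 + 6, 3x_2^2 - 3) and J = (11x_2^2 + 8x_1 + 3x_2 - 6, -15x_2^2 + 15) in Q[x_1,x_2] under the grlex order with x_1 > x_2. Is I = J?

Since reduced Gröbner bases are canonical representatives of ideals under a given ordering, it suffices to compute and compare them.
Buchberger on the first generating set:
f_1 = -11x_2^2 - 8x_1 - 3x_2 + 6, LT = x_2^2.
f_2 = 3x_2^2 - 3, LT = x_2^2.

S(f_1,f_2): lcm = x_2^2. S = 8/11x_1 + 3/11x_2 + 5/11.
  leading term x_1: no divisor's leading term divides it; move 8/11x_1 to the remainder.
  leading term x_2: no divisor's leading term divides it; move 3/11x_2 to the remainder.
  leading term 1: no divisor's leading term divides it; move 5/11 to the remainder.
  remainder 8/11x_1 + 3/11x_2 + 5/11 ≠ 0; add g_3 = 8/11x_1 + 3/11x_2 + 5/11 to the basis.

The other S-polynomials (S(f_1,g_3), S(f_2,g_3)) all reduce to 0 modulo the current basis, so we have a Gröbner basis.
Inter-reduce: drop elements whose leading term is divisible by another's, tail-reduce, and make monic.
Reduced Gröbner basis: {x_2^2 - 1, x_1 + 3/8x_2 + 5/8}.

Buchberger on the second generating set:
h_1 = 11x_2^2 + 8x_1 + 3x_2 - 6, LT = x_2^2.
h_2 = -15x_2^2 + 15, LT = x_2^2.

S(h_1,h_2): lcm = x_2^2. S = 8/11x_1 + 3/11x_2 + 5/11.
  leading term x_1: no divisor's leading term divides it; move 8/11x_1 to the remainder.
  leading term x_2: no divisor's leading term divides it; move 3/11x_2 to the remainder.
  leading term 1: no divisor's leading term divides it; move 5/11 to the remainder.
  remainder 8/11x_1 + 3/11x_2 + 5/11 ≠ 0; add k_3 = 8/11x_1 + 3/11x_2 + 5/11 to the basis.

The other S-polynomials (S(h_1,k_3), S(h_2,k_3)) all reduce to 0 modulo the current basis, so we have a Gröbner basis.
Inter-reduce: drop elements whose leading term is divisible by another's, tail-reduce, and make monic.
Reduced Gröbner basis: {x_2^2 - 1, x_1 + 3/8x_2 + 5/8}.

The two bases agree; hence the ideals are identical.
The choice of monomial ordering does not affect the verdict — as long as both bases are computed under the same ordering, their equality decides ideal equality.

Yes, the ideals are equal.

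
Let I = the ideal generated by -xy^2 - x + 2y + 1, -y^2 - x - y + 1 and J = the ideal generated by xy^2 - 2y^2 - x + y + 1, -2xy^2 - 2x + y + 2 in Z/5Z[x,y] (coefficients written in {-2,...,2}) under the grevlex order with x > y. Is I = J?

Since reduced Gröbner bases are canonical representatives of ideals under a given ordering, it suffices to compute and compare them.
Buchberger on the first generating set:
f_1 = -xy^2 - x + 2y + 1, LT = xy^2.
f_2 = -y^2 - x - y + 1, LT = y^2.

S(f_1,f_2): lcm = xy^2. S = -x^2 - xy + 2x - 2y - 1.
  reduce S modulo (f_1, f_2):
  remainder -x^2 - xy + 2x - 2y - 1 ≠ 0; add g_3 = -x^2 - xy + 2x - 2y - 1 to the basis.

The other S-polynomials (S(f_1,g_3), S(f_2,g_3)) all reduce to 0 modulo the current basis, so we have a Gröbner basis.
Inter-reduce: drop elements whose leading term is divisible by another's, tail-reduce, and make monic.
Reduced Gröbner basis: {x^2 + xy - 2x + 2y + 1, y^2 + x + y - 1}.

Buchberger on the second generating set:
h_1 = xy^2 - 2y^2 - x + y + 1, LT = xy^2.
h_2 = -2xy^2 - 2x + y + 2, LT = xy^2.

S(h_1,h_2): lcm = xy^2. S = -2y^2 - 2x - y + 2.
  reduce S modulo (h_1, h_2):
  remainder -2y^2 - 2x - y + 2 ≠ 0; add k_3 = -2y^2 - 2x - y + 2 to the basis.

S(h_1,k_3): lcm = xy^2. S = -x^2 + 2xy - 2y^2 + y + 1.
  reduce S modulo (h_1, h_2, k_3):
  remainder -x^2 + 2xy + 2x + 2y - 1 ≠ 0; add k_4 = -x^2 + 2xy + 2x + 2y - 1 to the basis.

The other S-polynomials (S(h_2,k_3), S(h_1,k_4), S(h_2,k_4), S(k_3,k_4)) all reduce to 0 modulo the current basis, so we have a Gröbner basis.
Inter-reduce: drop elements whose leading term is divisible by another's, tail-reduce, and make monic.
Reduced Gröbner basis: {x^2 - 2xy - 2x - 2y + 1, y^2 + x - 2y - 1}.

The bases are distinct; the ideals are different.

No, the ideals differ.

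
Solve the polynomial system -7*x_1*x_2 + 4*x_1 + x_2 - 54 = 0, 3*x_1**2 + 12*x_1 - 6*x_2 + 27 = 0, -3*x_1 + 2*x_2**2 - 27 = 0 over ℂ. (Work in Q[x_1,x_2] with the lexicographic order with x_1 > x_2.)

{(-3, 3)}

Compute a lex Gröbner basis by Buchberger's algorithm.
f_1 = -7*x_1*x_2 + 4*x_1 + x_2 - 54, LT = x_1*x_2.
f_2 = 3*x_1**2 + 12*x_1 - 6*x_2 + 27, LT = x_1**2.
f_3 = -3*x_1 + 2*x_2**2 - 27, LT = x_1.

S(f_1,f_2): lcm = x_1**2*x_2. S = -4/7*x_1**2 - 29/7*x_1*x_2 + 54/7*x_1 + 2*x_2**2 - 9*x_2.
  leading term x_1**2: subtract (-4/21)·f_2 from -4/7*x_1**2 - 29/7*x_1*x_2 + 54/7*x_1 + 2*x_2**2 - 9*x_2 → -29/7*x_1*x_2 + 10*x_1 + 2*x_2**2 - 71/7*x_2 + 36/7
  leading term x_1*x_2: subtract (29/49)·f_1 from -29/7*x_1*x_2 + 10*x_1 + 2*x_2**2 - 71/7*x_2 + 36/7 → 374/49*x_1 + 2*x_2**2 - 526/49*x_2 + 1818/49
  leading term x_1: subtract (-374/147)·f_3 from 374/49*x_1 + 2*x_2**2 - 526/49*x_2 + 1818/49 → 1042/147*x_2**2 - 526/49*x_2 - 1548/49
  leading term x_2**2: no divisor's leading term divides it; move 1042/147*x_2**2 to the remainder.
  leading term x_2: no divisor's leading term divides it; move -526/49*x_2 to the remainder.
  leading term 1: no divisor's leading term divides it; move -1548/49 to the remainder.
  remainder 1042/147*x_2**2 - 526/49*x_2 - 1548/49 ≠ 0; add h_4 = 1042/147*x_2**2 - 526/49*x_2 - 1548/49 to the basis.

S(f_1,f_3): lcm = x_1*x_2. S = -4/7*x_1 + 2/3*x_2**3 - 64/7*x_2 + 54/7.
  leading term x_1: subtract (4/21)·f_3 from -4/7*x_1 + 2/3*x_2**3 - 64/7*x_2 + 54/7 → 2/3*x_2**3 - 8/21*x_2**2 - 64/7*x_2 + 90/7
  leading term x_2**3: subtract (49/521*x_2)·h_4 from 2/3*x_2**3 - 8/21*x_2**2 - 64/7*x_2 + 90/7 → 6878/10941*x_2**2 - 22508/3647*x_2 + 90/7
  leading term x_2**2: subtract (24073/271441)·h_4 from 6878/10941*x_2**2 - 22508/3647*x_2 + 90/7 → -1416822/271441*x_2 + 4250466/271441
  leading term x_2: no divisor's leading term divides it; move -1416822/271441*x_2 to the remainder.
  leading term 1: no divisor's leading term divides it; move 4250466/271441 to the remainder.
  remainder -1416822/271441*x_2 + 4250466/271441 ≠ 0; add h_5 = -1416822/271441*x_2 + 4250466/271441 to the basis.

The other S-polynomials (S(f_2,f_3), S(f_1,h_4), S(f_2,h_4), S(f_3,h_4), S(f_1,h_5), S(f_2,h_5), S(f_3,h_5), S(h_4,h_5)) all reduce to 0 modulo the current basis, so we have a Gröbner basis.
Inter-reduce: drop elements whose leading term is divisible by another's, tail-reduce, and make monic.
Reduced Gröbner basis: {x_1 + 3, x_2 - 3}.

Elimination: the polynomial x_2 - 3 lies in the elimination ideal for x_2, so x_2 ∈ {3}. For each such x_2, the remaining basis elements (now univariate) give the rest of the solution.
  x_2 = 3: the earlier basis element becomes x_1 + 3 = 0, giving x_1 = -3 — point (-3, 3).
Each listed point satisfies every original equation (direct substitution).
Zero-dimensionality of the ideal guarantees finitely many solutions over ℂ.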